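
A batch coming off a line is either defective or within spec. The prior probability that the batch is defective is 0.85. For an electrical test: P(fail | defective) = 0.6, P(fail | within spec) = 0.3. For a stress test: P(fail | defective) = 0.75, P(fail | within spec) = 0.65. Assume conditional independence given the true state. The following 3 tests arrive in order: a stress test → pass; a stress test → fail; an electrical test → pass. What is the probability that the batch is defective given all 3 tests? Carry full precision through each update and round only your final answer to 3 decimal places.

0.727

Apply Bayes' rule sequentially, carrying P(defective) forward.
After a stress test='pass': P(defective) = 0.25·0.8500 / (0.25·0.8500 + 0.35·0.1500) ≈ 0.8019
After a stress test='fail': P(defective) = 0.75·0.8019 / (0.75·0.8019 + 0.65·0.1981) ≈ 0.8236
After an electrical test='pass': P(defective) = 0.4·0.8236 / (0.4·0.8236 + 0.7·0.1764) ≈ 0.7274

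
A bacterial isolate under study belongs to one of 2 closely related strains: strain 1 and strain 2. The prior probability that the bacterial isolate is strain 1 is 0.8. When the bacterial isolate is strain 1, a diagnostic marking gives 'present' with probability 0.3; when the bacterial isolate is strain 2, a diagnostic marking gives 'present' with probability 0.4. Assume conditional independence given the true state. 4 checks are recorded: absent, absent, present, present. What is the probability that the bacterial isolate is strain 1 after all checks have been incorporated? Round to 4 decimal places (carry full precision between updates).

0.7538

After 'absent': P(strain 1) = 0.7·0.8000 / (0.7·0.8000 + 0.6·0.2000) ≈ 0.8235
After 'absent': P(strain 1) = 0.7·0.8235 / (0.7·0.8235 + 0.6·0.1765) ≈ 0.8448
After 'present': P(strain 1) = 0.3·0.8448 / (0.3·0.8448 + 0.4·0.1552) ≈ 0.8033
After 'present': P(strain 1) = 0.3·0.8033 / (0.3·0.8033 + 0.4·0.1967) ≈ 0.7538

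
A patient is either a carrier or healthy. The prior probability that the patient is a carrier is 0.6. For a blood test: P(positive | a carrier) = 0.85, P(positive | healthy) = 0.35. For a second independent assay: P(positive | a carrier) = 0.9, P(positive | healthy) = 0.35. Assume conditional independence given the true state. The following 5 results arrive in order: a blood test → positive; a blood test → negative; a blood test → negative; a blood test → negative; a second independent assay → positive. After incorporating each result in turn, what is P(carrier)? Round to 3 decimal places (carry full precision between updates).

0.103

After a blood test='positive': P(carrier) = 0.85·0.6000 / (0.85·0.6000 + 0.35·0.4000) ≈ 0.7846
After a blood test='negative': P(carrier) = 0.15·0.7846 / (0.15·0.7846 + 0.65·0.2154) ≈ 0.4567
After a blood test='negative': P(carrier) = 0.15·0.4567 / (0.15·0.4567 + 0.65·0.5433) ≈ 0.1625
After a blood test='negative': P(carrier) = 0.15·0.1625 / (0.15·0.1625 + 0.65·0.8375) ≈ 0.0429
After a second independent assay='positive': P(carrier) = 0.9·0.0429 / (0.9·0.0429 + 0.35·0.9571) ≈ 0.1032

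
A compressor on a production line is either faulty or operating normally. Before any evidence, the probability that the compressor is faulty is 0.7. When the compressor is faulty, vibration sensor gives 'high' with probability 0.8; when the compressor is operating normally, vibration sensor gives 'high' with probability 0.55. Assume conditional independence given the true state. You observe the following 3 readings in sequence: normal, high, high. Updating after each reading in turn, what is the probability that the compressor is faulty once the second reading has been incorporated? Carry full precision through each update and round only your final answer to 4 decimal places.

0.6013

After 'normal': P(faulty) = 0.2·0.7000 / (0.2·0.7000 + 0.45·0.3000) ≈ 0.5091
After 'high': P(faulty) = 0.8·0.5091 / (0.8·0.5091 + 0.55·0.4909) ≈ 0.6013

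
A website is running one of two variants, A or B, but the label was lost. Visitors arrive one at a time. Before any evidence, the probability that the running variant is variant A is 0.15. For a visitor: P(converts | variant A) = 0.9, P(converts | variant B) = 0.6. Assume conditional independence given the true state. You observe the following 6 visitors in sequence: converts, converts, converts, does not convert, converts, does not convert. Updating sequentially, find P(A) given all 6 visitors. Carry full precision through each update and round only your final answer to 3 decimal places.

After 'converts': P(A) = 0.9·0.1500 / (0.9·0.1500 + 0.6·0.8500) ≈ 0.2093
After 'converts': P(A) = 0.9·0.2093 / (0.9·0.2093 + 0.6·0.7907) ≈ 0.2842
After 'converts': P(A) = 0.9·0.2842 / (0.9·0.2842 + 0.6·0.7158) ≈ 0.3733
After 'does not convert': P(A) = 0.1·0.3733 / (0.1·0.3733 + 0.4·0.6267) ≈ 0.1296
After 'converts': P(A) = 0.9·0.1296 / (0.9·0.1296 + 0.6·0.8704) ≈ 0.1826
After 'does not convert': P(A) = 0.1·0.1826 / (0.1·0.1826 + 0.4·0.8174) ≈ 0.0529

0.053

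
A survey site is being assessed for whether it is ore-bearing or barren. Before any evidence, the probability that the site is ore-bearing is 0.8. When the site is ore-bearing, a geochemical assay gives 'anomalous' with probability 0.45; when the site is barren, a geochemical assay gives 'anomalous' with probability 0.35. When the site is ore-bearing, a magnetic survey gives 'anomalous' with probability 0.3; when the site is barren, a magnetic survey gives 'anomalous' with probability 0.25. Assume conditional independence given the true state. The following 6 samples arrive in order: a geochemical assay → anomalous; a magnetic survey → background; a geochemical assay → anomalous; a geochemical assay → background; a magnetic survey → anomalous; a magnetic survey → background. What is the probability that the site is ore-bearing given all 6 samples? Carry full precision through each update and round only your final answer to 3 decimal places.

Each posterior becomes the prior for the next update.
After a geochemical assay='anomalous': P(ore) = 0.45·0.8000 / (0.45·0.8000 + 0.35·0.2000) ≈ 0.8372
After a magnetic survey='background': P(ore) = 0.7·0.8372 / (0.7·0.8372 + 0.75·0.1628) ≈ 0.8276
After a geochemical assay='anomalous': P(ore) = 0.45·0.8276 / (0.45·0.8276 + 0.35·0.1724) ≈ 0.8606
After a geochemical assay='background': P(ore) = 0.55·0.8606 / (0.55·0.8606 + 0.65·0.1394) ≈ 0.8393
After a magnetic survey='anomalous': P(ore) = 0.3·0.8393 / (0.3·0.8393 + 0.25·0.1607) ≈ 0.8624
After a magnetic survey='background': P(ore) = 0.7·0.8624 / (0.7·0.8624 + 0.75·0.1376) ≈ 0.8540

0.854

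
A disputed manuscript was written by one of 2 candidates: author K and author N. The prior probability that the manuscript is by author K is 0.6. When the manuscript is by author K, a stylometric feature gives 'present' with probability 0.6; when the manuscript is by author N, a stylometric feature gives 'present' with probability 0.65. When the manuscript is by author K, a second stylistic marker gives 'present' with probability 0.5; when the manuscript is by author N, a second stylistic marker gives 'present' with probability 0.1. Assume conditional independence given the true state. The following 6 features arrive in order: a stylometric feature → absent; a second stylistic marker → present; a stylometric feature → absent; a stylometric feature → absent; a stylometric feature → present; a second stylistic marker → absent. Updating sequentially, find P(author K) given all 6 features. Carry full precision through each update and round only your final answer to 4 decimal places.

Apply Bayes' rule sequentially, carrying P(author K) forward.
After a stylometric feature='absent': P(author K) = 0.4·0.6000 / (0.4·0.6000 + 0.35·0.4000) ≈ 0.6316
After a second stylistic marker='present': P(author K) = 0.5·0.6316 / (0.5·0.6316 + 0.1·0.3684) ≈ 0.8955
After a stylometric feature='absent': P(author K) = 0.4·0.8955 / (0.4·0.8955 + 0.35·0.1045) ≈ 0.9074
After a stylometric feature='absent': P(author K) = 0.4·0.9074 / (0.4·0.9074 + 0.35·0.0926) ≈ 0.9180
After a stylometric feature='present': P(author K) = 0.6·0.9180 / (0.6·0.9180 + 0.65·0.0820) ≈ 0.9118
After a second stylistic marker='absent': P(author K) = 0.5·0.9118 / (0.5·0.9118 + 0.9·0.0882) ≈ 0.8517

0.8517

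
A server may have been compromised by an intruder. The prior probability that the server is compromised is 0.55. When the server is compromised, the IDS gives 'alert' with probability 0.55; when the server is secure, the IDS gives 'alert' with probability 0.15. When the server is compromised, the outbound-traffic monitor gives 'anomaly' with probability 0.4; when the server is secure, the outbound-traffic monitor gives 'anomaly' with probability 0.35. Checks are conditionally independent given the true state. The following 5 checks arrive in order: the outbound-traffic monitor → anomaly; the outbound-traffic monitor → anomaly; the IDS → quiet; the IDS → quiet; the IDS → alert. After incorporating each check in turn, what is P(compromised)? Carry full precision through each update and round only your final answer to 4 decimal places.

After the outbound-traffic monitor='anomaly': P(compromised) = 0.4·0.5500 / (0.4·0.5500 + 0.35·0.4500) ≈ 0.5828
After the outbound-traffic monitor='anomaly': P(compromised) = 0.4·0.5828 / (0.4·0.5828 + 0.35·0.4172) ≈ 0.6148
After the IDS='quiet': P(compromised) = 0.45·0.6148 / (0.45·0.6148 + 0.85·0.3852) ≈ 0.4580
After the IDS='quiet': P(compromised) = 0.45·0.4580 / (0.45·0.4580 + 0.85·0.5420) ≈ 0.3091
After the IDS='alert': P(compromised) = 0.55·0.3091 / (0.55·0.3091 + 0.15·0.6909) ≈ 0.6213

0.6213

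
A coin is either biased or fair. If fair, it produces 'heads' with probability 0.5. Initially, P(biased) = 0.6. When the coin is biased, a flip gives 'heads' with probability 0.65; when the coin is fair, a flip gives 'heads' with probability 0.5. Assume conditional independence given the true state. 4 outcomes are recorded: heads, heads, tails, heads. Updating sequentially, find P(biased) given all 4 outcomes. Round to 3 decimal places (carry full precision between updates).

After 'heads': P(biased) = 0.65·0.6000 / (0.65·0.6000 + 0.5·0.4000) ≈ 0.6610
After 'heads': P(biased) = 0.65·0.6610 / (0.65·0.6610 + 0.5·0.3390) ≈ 0.7171
After 'tails': P(biased) = 0.35·0.7171 / (0.35·0.7171 + 0.5·0.2829) ≈ 0.6396
After 'heads': P(biased) = 0.65·0.6396 / (0.65·0.6396 + 0.5·0.3604) ≈ 0.6976

0.698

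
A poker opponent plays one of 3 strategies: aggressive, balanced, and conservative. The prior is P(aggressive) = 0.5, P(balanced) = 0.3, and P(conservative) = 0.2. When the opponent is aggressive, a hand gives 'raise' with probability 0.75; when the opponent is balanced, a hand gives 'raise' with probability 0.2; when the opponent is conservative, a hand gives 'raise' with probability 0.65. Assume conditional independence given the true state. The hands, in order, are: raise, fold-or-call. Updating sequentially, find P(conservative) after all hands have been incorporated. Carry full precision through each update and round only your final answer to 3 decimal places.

0.243

After 'raise': normaliser = 0.75·0.5000 + 0.2·0.3000 + 0.65·0.2000; P(aggressive) ≈ 0.6637, P(balanced) ≈ 0.1062, P(conservative) ≈ 0.2301
After 'fold-or-call': normaliser = 0.25·0.6637 + 0.8·0.1062 + 0.35·0.2301; P(aggressive) ≈ 0.5007, P(balanced) ≈ 0.2563, P(conservative) ≈ 0.2430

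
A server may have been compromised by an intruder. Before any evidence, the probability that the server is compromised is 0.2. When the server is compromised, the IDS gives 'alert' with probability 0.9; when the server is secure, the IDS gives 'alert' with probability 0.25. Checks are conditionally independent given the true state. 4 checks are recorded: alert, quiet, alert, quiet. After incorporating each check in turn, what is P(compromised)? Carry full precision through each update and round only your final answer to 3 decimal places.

0.054

After 'alert': P(compromised) = 0.9·0.2000 / (0.9·0.2000 + 0.25·0.8000) ≈ 0.4737
After 'quiet': P(compromised) = 0.1·0.4737 / (0.1·0.4737 + 0.75·0.5263) ≈ 0.1071
After 'alert': P(compromised) = 0.9·0.1071 / (0.9·0.1071 + 0.25·0.8929) ≈ 0.3017
After 'quiet': P(compromised) = 0.1·0.3017 / (0.1·0.3017 + 0.75·0.6983) ≈ 0.0545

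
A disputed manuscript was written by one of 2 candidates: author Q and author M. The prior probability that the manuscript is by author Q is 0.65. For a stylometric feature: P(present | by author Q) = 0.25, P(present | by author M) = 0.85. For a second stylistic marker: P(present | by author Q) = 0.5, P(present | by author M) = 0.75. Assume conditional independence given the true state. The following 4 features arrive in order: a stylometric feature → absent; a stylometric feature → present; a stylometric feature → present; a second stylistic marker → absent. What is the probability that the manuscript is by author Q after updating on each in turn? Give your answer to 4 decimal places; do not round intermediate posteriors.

Each posterior becomes the prior for the next update.
After a stylometric feature='absent': P(author Q) = 0.75·0.6500 / (0.75·0.6500 + 0.15·0.3500) ≈ 0.9028
After a stylometric feature='present': P(author Q) = 0.25·0.9028 / (0.25·0.9028 + 0.85·0.0972) ≈ 0.7320
After a stylometric feature='present': P(author Q) = 0.25·0.7320 / (0.25·0.7320 + 0.85·0.2680) ≈ 0.4454
After a second stylistic marker='absent': P(author Q) = 0.5·0.4454 / (0.5·0.4454 + 0.25·0.5546) ≈ 0.6163

0.6163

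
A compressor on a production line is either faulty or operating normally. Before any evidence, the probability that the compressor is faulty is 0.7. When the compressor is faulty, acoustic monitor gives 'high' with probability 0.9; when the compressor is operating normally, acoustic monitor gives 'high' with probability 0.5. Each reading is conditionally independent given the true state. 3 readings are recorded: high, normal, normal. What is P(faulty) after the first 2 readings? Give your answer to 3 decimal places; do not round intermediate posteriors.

0.457

After 'high': P(faulty) = 0.9·0.7000 / (0.9·0.7000 + 0.5·0.3000) ≈ 0.8077
After 'normal': P(faulty) = 0.1·0.8077 / (0.1·0.8077 + 0.5·0.1923) ≈ 0.4565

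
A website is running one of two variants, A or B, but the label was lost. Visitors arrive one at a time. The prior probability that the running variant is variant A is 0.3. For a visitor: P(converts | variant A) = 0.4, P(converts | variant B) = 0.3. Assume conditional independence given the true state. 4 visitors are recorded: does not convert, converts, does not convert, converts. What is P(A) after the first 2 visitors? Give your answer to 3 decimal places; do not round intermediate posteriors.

Apply Bayes' rule sequentially, carrying P(A) forward.
After 'does not convert': P(A) = 0.6·0.3000 / (0.6·0.3000 + 0.7·0.7000) ≈ 0.2687
After 'converts': P(A) = 0.4·0.2687 / (0.4·0.2687 + 0.3·0.7313) ≈ 0.3288

0.329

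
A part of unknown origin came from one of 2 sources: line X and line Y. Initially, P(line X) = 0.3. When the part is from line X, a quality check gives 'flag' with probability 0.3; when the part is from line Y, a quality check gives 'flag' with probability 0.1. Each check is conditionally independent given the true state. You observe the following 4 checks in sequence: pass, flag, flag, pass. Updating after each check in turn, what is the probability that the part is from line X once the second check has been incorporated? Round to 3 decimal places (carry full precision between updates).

After 'pass': P(line X) = 0.7·0.3000 / (0.7·0.3000 + 0.9·0.7000) ≈ 0.2500
After 'flag': P(line X) = 0.3·0.2500 / (0.3·0.2500 + 0.1·0.7500) ≈ 0.5000

0.500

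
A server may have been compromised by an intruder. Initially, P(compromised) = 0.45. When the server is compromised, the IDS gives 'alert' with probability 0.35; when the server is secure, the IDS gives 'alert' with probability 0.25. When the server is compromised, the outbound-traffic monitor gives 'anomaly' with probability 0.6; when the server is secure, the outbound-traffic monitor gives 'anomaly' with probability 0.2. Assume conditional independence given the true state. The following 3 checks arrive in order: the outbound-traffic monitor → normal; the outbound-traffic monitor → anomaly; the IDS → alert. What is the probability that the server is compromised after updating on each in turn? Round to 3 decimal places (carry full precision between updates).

After the outbound-traffic monitor='normal': P(compromised) = 0.4·0.4500 / (0.4·0.4500 + 0.8·0.5500) ≈ 0.2903
After the outbound-traffic monitor='anomaly': P(compromised) = 0.6·0.2903 / (0.6·0.2903 + 0.2·0.7097) ≈ 0.5510
After the IDS='alert': P(compromised) = 0.35·0.5510 / (0.35·0.5510 + 0.25·0.4490) ≈ 0.6321

0.632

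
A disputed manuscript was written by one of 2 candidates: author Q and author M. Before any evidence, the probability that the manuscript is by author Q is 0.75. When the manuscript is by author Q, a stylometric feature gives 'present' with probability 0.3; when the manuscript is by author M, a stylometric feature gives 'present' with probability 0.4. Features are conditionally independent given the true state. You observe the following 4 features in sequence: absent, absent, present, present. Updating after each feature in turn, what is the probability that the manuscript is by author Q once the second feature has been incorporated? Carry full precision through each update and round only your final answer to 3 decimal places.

0.803

After 'absent': P(author Q) = 0.7·0.7500 / (0.7·0.7500 + 0.6·0.2500) ≈ 0.7778
After 'absent': P(author Q) = 0.7·0.7778 / (0.7·0.7778 + 0.6·0.2222) ≈ 0.8033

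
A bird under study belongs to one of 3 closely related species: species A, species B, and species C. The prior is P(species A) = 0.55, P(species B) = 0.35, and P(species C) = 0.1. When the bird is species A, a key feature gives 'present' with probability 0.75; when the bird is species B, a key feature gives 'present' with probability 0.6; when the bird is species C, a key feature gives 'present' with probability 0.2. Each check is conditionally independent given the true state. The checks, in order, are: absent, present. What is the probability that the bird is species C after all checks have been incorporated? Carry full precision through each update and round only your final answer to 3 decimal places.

After 'absent': normaliser = 0.25·0.5500 + 0.4·0.3500 + 0.8·0.1000; P(species A) ≈ 0.3846, P(species B) ≈ 0.3916, P(species C) ≈ 0.2238
After 'present': normaliser = 0.75·0.3846 + 0.6·0.3916 + 0.2·0.2238; P(species A) ≈ 0.5077, P(species B) ≈ 0.4135, P(species C) ≈ 0.0788

0.079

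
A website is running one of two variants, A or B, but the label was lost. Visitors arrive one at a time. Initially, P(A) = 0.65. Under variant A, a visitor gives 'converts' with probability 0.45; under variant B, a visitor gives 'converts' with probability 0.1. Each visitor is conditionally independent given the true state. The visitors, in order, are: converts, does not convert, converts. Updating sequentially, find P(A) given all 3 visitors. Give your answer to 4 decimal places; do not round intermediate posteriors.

0.9583

After 'converts': P(A) = 0.45·0.6500 / (0.45·0.6500 + 0.1·0.3500) ≈ 0.8931
After 'does not convert': P(A) = 0.55·0.8931 / (0.55·0.8931 + 0.9·0.1069) ≈ 0.8363
After 'converts': P(A) = 0.45·0.8363 / (0.45·0.8363 + 0.1·0.1637) ≈ 0.9583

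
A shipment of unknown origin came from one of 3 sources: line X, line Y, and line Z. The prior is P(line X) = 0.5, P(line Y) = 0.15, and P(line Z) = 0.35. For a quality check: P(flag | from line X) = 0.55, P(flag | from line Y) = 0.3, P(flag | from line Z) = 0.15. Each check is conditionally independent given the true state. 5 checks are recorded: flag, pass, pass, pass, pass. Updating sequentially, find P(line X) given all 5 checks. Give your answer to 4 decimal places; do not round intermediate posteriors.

0.2279

After 'flag': normaliser = 0.55·0.5000 + 0.3·0.1500 + 0.15·0.3500; P(line X) ≈ 0.7383, P(line Y) ≈ 0.1208, P(line Z) ≈ 0.1409
After 'pass': normaliser = 0.45·0.7383 + 0.7·0.1208 + 0.85·0.1409; P(line X) ≈ 0.6191, P(line Y) ≈ 0.1576, P(line Z) ≈ 0.2233
After 'pass': normaliser = 0.45·0.6191 + 0.7·0.1576 + 0.85·0.2233; P(line X) ≈ 0.4814, P(line Y) ≈ 0.1906, P(line Z) ≈ 0.3279
After 'pass': normaliser = 0.45·0.4814 + 0.7·0.1906 + 0.85·0.3279; P(line X) ≈ 0.3445, P(line Y) ≈ 0.2122, P(line Z) ≈ 0.4433
After 'pass': normaliser = 0.45·0.3445 + 0.7·0.2122 + 0.85·0.4433; P(line X) ≈ 0.2279, P(line Y) ≈ 0.2183, P(line Z) ≈ 0.5538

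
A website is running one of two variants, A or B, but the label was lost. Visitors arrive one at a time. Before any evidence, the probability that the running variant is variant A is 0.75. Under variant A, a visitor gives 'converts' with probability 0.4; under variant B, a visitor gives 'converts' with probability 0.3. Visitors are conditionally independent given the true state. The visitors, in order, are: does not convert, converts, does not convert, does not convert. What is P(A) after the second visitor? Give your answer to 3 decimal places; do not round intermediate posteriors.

0.774

Apply Bayes' rule sequentially, carrying P(A) forward.
After 'does not convert': P(A) = 0.6·0.7500 / (0.6·0.7500 + 0.7·0.2500) ≈ 0.7200
After 'converts': P(A) = 0.4·0.7200 / (0.4·0.7200 + 0.3·0.2800) ≈ 0.7742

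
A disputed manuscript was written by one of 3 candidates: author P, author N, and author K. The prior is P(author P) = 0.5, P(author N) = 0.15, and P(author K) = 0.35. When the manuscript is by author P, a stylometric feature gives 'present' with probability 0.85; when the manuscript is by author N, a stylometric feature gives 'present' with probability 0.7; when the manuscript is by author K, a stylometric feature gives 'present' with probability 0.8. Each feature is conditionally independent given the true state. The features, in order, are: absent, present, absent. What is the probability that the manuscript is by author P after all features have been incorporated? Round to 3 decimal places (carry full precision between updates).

After 'absent': normaliser = 0.15·0.5000 + 0.3·0.1500 + 0.2·0.3500; P(author P) ≈ 0.3947, P(author N) ≈ 0.2368, P(author K) ≈ 0.3684
After 'present': normaliser = 0.85·0.3947 + 0.7·0.2368 + 0.8·0.3684; P(author P) ≈ 0.4215, P(author N) ≈ 0.2083, P(author K) ≈ 0.3702
After 'absent': normaliser = 0.15·0.4215 + 0.3·0.2083 + 0.2·0.3702; P(author P) ≈ 0.3165, P(author N) ≈ 0.3128, P(author K) ≈ 0.3707

0.317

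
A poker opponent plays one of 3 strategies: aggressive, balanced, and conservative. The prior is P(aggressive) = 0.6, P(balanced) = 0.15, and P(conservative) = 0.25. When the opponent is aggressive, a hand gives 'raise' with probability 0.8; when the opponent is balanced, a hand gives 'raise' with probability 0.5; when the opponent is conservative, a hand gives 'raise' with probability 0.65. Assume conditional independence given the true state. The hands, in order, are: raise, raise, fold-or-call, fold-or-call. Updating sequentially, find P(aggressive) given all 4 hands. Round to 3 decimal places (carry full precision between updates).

Apply Bayes' rule sequentially, carrying P(aggressive) forward.
After 'raise': normaliser = 0.8·0.6000 + 0.5·0.1500 + 0.65·0.2500; P(aggressive) ≈ 0.6690, P(balanced) ≈ 0.1045, P(conservative) ≈ 0.2265
After 'raise': normaliser = 0.8·0.6690 + 0.5·0.1045 + 0.65·0.2265; P(aggressive) ≈ 0.7285, P(balanced) ≈ 0.0711, P(conservative) ≈ 0.2004
After 'fold-or-call': normaliser = 0.2·0.7285 + 0.5·0.0711 + 0.35·0.2004; P(aggressive) ≈ 0.5795, P(balanced) ≈ 0.1415, P(conservative) ≈ 0.2790
After 'fold-or-call': normaliser = 0.2·0.5795 + 0.5·0.1415 + 0.35·0.2790; P(aggressive) ≈ 0.4077, P(balanced) ≈ 0.2488, P(conservative) ≈ 0.3434

0.408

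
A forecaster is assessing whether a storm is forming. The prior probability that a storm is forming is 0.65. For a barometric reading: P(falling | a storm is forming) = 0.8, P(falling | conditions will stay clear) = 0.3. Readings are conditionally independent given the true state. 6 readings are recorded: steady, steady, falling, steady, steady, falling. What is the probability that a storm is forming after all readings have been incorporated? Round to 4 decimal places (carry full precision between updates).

0.0809

After 'steady': P(storm) = 0.2·0.6500 / (0.2·0.6500 + 0.7·0.3500) ≈ 0.3467
After 'steady': P(storm) = 0.2·0.3467 / (0.2·0.3467 + 0.7·0.6533) ≈ 0.1316
After 'falling': P(storm) = 0.8·0.1316 / (0.8·0.1316 + 0.3·0.8684) ≈ 0.2879
After 'steady': P(storm) = 0.2·0.2879 / (0.2·0.2879 + 0.7·0.7121) ≈ 0.1035
After 'steady': P(storm) = 0.2·0.1035 / (0.2·0.1035 + 0.7·0.8965) ≈ 0.0319
After 'falling': P(storm) = 0.8·0.0319 / (0.8·0.0319 + 0.3·0.9681) ≈ 0.0809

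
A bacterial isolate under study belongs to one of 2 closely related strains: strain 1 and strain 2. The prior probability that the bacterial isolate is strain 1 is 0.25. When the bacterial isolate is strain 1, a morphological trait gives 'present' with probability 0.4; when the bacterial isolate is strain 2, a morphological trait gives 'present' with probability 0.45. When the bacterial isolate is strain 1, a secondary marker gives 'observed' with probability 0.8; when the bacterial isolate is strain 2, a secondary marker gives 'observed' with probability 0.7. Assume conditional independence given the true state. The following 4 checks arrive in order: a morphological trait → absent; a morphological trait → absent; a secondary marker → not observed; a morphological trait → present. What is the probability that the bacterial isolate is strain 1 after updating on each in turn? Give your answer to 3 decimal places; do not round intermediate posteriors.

Apply Bayes' rule sequentially, carrying P(strain 1) forward.
After a morphological trait='absent': P(strain 1) = 0.6·0.2500 / (0.6·0.2500 + 0.55·0.7500) ≈ 0.2667
After a morphological trait='absent': P(strain 1) = 0.6·0.2667 / (0.6·0.2667 + 0.55·0.7333) ≈ 0.2840
After a secondary marker='not observed': P(strain 1) = 0.2·0.2840 / (0.2·0.2840 + 0.3·0.7160) ≈ 0.2092
After a morphological trait='present': P(strain 1) = 0.4·0.2092 / (0.4·0.2092 + 0.45·0.7908) ≈ 0.1903

0.190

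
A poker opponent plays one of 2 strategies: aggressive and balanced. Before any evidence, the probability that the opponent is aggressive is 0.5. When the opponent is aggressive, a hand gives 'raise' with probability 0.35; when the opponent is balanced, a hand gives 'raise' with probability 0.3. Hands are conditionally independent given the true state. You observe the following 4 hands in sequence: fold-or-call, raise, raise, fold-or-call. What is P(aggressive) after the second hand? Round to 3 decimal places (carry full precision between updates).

After 'fold-or-call': P(aggressive) = 0.65·0.5000 / (0.65·0.5000 + 0.7·0.5000) ≈ 0.4815
After 'raise': P(aggressive) = 0.35·0.4815 / (0.35·0.4815 + 0.3·0.5185) ≈ 0.5200

0.520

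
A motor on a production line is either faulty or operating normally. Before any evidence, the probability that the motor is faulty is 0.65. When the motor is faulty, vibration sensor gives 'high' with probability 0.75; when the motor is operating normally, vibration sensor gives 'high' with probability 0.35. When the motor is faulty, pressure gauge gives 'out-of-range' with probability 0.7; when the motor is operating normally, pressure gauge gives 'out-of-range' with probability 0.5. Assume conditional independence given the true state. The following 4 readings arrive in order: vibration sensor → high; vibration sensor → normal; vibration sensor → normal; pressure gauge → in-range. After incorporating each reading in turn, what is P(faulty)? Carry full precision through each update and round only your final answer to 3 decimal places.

After vibration sensor='high': P(faulty) = 0.75·0.6500 / (0.75·0.6500 + 0.35·0.3500) ≈ 0.7992
After vibration sensor='normal': P(faulty) = 0.25·0.7992 / (0.25·0.7992 + 0.65·0.2008) ≈ 0.6048
After vibration sensor='normal': P(faulty) = 0.25·0.6048 / (0.25·0.6048 + 0.65·0.3952) ≈ 0.3706
After pressure gauge='in-range': P(faulty) = 0.3·0.3706 / (0.3·0.3706 + 0.5·0.6294) ≈ 0.2610

0.261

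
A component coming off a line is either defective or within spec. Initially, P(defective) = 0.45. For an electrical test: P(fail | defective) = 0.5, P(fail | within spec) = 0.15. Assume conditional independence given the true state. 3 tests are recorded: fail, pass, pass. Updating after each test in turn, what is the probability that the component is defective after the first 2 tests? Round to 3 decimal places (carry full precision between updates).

0.616

Apply Bayes' rule sequentially, carrying P(defective) forward.
After 'fail': P(defective) = 0.5·0.4500 / (0.5·0.4500 + 0.15·0.5500) ≈ 0.7317
After 'pass': P(defective) = 0.5·0.7317 / (0.5·0.7317 + 0.85·0.2683) ≈ 0.6160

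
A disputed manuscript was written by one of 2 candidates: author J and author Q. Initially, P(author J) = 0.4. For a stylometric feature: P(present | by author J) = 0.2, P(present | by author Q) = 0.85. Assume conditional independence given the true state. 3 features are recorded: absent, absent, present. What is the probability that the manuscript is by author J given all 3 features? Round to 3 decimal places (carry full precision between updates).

After 'absent': P(author J) = 0.8·0.4000 / (0.8·0.4000 + 0.15·0.6000) ≈ 0.7805
After 'absent': P(author J) = 0.8·0.7805 / (0.8·0.7805 + 0.15·0.2195) ≈ 0.9499
After 'present': P(author J) = 0.2·0.9499 / (0.2·0.9499 + 0.85·0.0501) ≈ 0.8169

0.817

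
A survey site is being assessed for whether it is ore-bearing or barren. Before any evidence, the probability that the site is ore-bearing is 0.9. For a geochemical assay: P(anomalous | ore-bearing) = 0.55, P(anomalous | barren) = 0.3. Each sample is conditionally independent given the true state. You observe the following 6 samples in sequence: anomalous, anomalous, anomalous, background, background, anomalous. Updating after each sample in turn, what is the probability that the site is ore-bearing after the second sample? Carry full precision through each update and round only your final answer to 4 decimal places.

After 'anomalous': P(ore) = 0.55·0.9000 / (0.55·0.9000 + 0.3·0.1000) ≈ 0.9429
After 'anomalous': P(ore) = 0.55·0.9429 / (0.55·0.9429 + 0.3·0.0571) ≈ 0.9680

0.9680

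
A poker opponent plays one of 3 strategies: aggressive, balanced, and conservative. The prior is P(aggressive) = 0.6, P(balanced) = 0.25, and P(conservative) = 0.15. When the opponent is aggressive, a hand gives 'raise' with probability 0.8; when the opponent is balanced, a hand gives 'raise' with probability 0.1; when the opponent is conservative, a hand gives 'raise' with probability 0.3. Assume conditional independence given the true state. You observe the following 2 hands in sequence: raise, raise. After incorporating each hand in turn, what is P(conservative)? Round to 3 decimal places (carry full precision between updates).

After 'raise': normaliser = 0.8·0.6000 + 0.1·0.2500 + 0.3·0.1500; P(aggressive) ≈ 0.8727, P(balanced) ≈ 0.0455, P(conservative) ≈ 0.0818
After 'raise': normaliser = 0.8·0.8727 + 0.1·0.0455 + 0.3·0.0818; P(aggressive) ≈ 0.9600, P(balanced) ≈ 0.0063, P(conservative) ≈ 0.0338

0.034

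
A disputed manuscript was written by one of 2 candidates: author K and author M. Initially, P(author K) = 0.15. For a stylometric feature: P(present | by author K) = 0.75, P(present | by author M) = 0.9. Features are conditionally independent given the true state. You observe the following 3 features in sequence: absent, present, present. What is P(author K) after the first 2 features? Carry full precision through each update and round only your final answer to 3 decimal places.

After 'absent': P(author K) = 0.25·0.1500 / (0.25·0.1500 + 0.1·0.8500) ≈ 0.3061
After 'present': P(author K) = 0.75·0.3061 / (0.75·0.3061 + 0.9·0.6939) ≈ 0.2688

0.269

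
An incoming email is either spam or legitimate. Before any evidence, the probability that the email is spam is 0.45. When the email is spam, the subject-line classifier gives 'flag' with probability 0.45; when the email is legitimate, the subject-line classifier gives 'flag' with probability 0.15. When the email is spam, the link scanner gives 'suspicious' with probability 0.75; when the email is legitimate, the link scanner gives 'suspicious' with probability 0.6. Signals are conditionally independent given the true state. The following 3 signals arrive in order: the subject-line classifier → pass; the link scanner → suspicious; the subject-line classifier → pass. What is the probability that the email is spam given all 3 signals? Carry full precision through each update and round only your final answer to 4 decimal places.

After the subject-line classifier='pass': P(spam) = 0.55·0.4500 / (0.55·0.4500 + 0.85·0.5500) ≈ 0.3462
After the link scanner='suspicious': P(spam) = 0.75·0.3462 / (0.75·0.3462 + 0.6·0.6538) ≈ 0.3982
After the subject-line classifier='pass': P(spam) = 0.55·0.3982 / (0.55·0.3982 + 0.85·0.6018) ≈ 0.2998

0.2998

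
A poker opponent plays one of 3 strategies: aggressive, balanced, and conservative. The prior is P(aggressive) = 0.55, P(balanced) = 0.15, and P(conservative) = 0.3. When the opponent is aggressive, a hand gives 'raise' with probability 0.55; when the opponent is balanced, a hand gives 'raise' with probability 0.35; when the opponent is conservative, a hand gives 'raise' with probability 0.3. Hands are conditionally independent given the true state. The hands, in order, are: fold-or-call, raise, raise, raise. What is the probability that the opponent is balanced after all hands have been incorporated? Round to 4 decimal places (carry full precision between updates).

After 'fold-or-call': normaliser = 0.45·0.5500 + 0.65·0.1500 + 0.7·0.3000; P(aggressive) ≈ 0.4459, P(balanced) ≈ 0.1757, P(conservative) ≈ 0.3784
After 'raise': normaliser = 0.55·0.4459 + 0.35·0.1757 + 0.3·0.3784; P(aggressive) ≈ 0.5836, P(balanced) ≈ 0.1463, P(conservative) ≈ 0.2701
After 'raise': normaliser = 0.55·0.5836 + 0.35·0.1463 + 0.3·0.2701; P(aggressive) ≈ 0.7082, P(balanced) ≈ 0.1130, P(conservative) ≈ 0.1788
After 'raise': normaliser = 0.55·0.7082 + 0.35·0.1130 + 0.3·0.1788; P(aggressive) ≈ 0.8070, P(balanced) ≈ 0.0819, P(conservative) ≈ 0.1111

0.0819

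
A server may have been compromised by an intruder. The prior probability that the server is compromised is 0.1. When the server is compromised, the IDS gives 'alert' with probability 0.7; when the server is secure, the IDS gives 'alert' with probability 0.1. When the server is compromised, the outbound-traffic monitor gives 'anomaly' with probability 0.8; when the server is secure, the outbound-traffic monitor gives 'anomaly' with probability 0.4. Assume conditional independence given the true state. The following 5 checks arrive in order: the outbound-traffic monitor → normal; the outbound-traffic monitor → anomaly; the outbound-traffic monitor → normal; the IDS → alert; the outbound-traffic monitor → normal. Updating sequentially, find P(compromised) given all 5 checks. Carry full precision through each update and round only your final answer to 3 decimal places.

0.054

After the outbound-traffic monitor='normal': P(compromised) = 0.2·0.1000 / (0.2·0.1000 + 0.6·0.9000) ≈ 0.0357
After the outbound-traffic monitor='anomaly': P(compromised) = 0.8·0.0357 / (0.8·0.0357 + 0.4·0.9643) ≈ 0.0690
After the outbound-traffic monitor='normal': P(compromised) = 0.2·0.0690 / (0.2·0.0690 + 0.6·0.9310) ≈ 0.0241
After the IDS='alert': P(compromised) = 0.7·0.0241 / (0.7·0.0241 + 0.1·0.9759) ≈ 0.1474
After the outbound-traffic monitor='normal': P(compromised) = 0.2·0.1474 / (0.2·0.1474 + 0.6·0.8526) ≈ 0.0545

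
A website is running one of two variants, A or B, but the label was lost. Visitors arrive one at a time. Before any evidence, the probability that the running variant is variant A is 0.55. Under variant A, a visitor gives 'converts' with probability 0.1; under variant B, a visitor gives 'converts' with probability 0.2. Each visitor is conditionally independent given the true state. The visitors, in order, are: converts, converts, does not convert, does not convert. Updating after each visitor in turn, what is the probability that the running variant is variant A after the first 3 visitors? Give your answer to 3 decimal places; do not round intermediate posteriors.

0.256

After 'converts': P(A) = 0.1·0.5500 / (0.1·0.5500 + 0.2·0.4500) ≈ 0.3793
After 'converts': P(A) = 0.1·0.3793 / (0.1·0.3793 + 0.2·0.6207) ≈ 0.2340
After 'does not convert': P(A) = 0.9·0.2340 / (0.9·0.2340 + 0.8·0.7660) ≈ 0.2558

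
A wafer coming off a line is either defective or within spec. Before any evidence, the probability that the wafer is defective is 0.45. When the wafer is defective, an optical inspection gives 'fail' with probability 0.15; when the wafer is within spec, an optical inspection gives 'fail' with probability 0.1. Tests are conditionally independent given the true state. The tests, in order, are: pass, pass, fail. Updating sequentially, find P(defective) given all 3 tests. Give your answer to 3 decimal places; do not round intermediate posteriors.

0.523

Each posterior becomes the prior for the next update.
After 'pass': P(defective) = 0.85·0.4500 / (0.85·0.4500 + 0.9·0.5500) ≈ 0.4359
After 'pass': P(defective) = 0.85·0.4359 / (0.85·0.4359 + 0.9·0.5641) ≈ 0.4219
After 'fail': P(defective) = 0.15·0.4219 / (0.15·0.4219 + 0.1·0.5781) ≈ 0.5226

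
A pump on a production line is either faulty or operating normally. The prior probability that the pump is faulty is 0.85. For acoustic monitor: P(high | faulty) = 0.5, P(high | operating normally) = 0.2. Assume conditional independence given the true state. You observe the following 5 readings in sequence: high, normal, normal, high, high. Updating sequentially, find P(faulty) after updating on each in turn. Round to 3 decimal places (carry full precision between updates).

After 'high': P(faulty) = 0.5·0.8500 / (0.5·0.8500 + 0.2·0.1500) ≈ 0.9341
After 'normal': P(faulty) = 0.5·0.9341 / (0.5·0.9341 + 0.8·0.0659) ≈ 0.8985
After 'normal': P(faulty) = 0.5·0.8985 / (0.5·0.8985 + 0.8·0.1015) ≈ 0.8470
After 'high': P(faulty) = 0.5·0.8470 / (0.5·0.8470 + 0.2·0.1530) ≈ 0.9326
After 'high': P(faulty) = 0.5·0.9326 / (0.5·0.9326 + 0.2·0.0674) ≈ 0.9719

0.972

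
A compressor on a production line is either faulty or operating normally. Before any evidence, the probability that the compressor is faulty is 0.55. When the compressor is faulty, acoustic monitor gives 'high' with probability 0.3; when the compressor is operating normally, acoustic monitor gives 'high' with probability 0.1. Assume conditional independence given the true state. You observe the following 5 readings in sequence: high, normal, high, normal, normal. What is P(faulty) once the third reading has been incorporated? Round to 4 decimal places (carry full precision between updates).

0.8953

Apply Bayes' rule sequentially, carrying P(faulty) forward.
After 'high': P(faulty) = 0.3·0.5500 / (0.3·0.5500 + 0.1·0.4500) ≈ 0.7857
After 'normal': P(faulty) = 0.7·0.7857 / (0.7·0.7857 + 0.9·0.2143) ≈ 0.7404
After 'high': P(faulty) = 0.3·0.7404 / (0.3·0.7404 + 0.1·0.2596) ≈ 0.8953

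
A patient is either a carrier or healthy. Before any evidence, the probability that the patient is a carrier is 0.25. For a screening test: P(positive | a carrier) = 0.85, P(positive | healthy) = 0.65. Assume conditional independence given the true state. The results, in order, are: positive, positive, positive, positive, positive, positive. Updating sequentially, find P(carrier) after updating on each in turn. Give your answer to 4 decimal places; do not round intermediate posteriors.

After 'positive': P(carrier) = 0.85·0.2500 / (0.85·0.2500 + 0.65·0.7500) ≈ 0.3036
After 'positive': P(carrier) = 0.85·0.3036 / (0.85·0.3036 + 0.65·0.6964) ≈ 0.3631
After 'positive': P(carrier) = 0.85·0.3631 / (0.85·0.3631 + 0.65·0.6369) ≈ 0.4271
After 'positive': P(carrier) = 0.85·0.4271 / (0.85·0.4271 + 0.65·0.5729) ≈ 0.4936
After 'positive': P(carrier) = 0.85·0.4936 / (0.85·0.4936 + 0.65·0.5064) ≈ 0.5604
After 'positive': P(carrier) = 0.85·0.5604 / (0.85·0.5604 + 0.65·0.4396) ≈ 0.6250

0.6250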